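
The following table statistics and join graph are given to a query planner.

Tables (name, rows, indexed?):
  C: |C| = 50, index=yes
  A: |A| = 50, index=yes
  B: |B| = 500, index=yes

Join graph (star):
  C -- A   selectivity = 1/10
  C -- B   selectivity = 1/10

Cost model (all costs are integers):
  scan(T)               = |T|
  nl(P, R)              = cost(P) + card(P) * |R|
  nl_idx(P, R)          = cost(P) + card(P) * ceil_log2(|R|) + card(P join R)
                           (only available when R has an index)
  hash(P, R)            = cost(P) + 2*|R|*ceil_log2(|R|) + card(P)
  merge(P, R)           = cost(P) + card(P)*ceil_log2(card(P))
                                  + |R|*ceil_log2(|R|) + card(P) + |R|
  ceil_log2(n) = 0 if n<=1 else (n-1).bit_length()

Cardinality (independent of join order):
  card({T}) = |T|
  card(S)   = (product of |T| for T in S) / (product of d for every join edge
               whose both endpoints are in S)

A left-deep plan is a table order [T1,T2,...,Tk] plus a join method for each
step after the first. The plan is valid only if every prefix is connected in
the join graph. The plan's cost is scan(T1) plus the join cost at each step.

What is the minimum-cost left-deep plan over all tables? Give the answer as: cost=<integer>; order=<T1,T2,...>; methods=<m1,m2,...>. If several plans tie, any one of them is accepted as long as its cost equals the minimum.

Selinger DP (subsets sized 1..n):
  {C}: scan cost=50, card=50
  {A}: scan cost=50, card=50
  {B}: scan cost=500, card=500
  {AC}: card=250; try (C,nl_idx)→600, (A,nl_idx)→600, (C,hash)→700, (A,hash)→700, (C,merge)→750, (A,merge)→750 …(+2); best=600 via (C,nl_idx)
  {BC}: card=2500; try (C,hash)→1600, (B,nl_idx)→3000, (B,merge)→5400, (C,merge)→5850, (C,nl_idx)→6000, (B,hash)→9100 …(+2); best=1600 via (C,hash)
  {ABC}: card=12500; try (A,hash)→4700, (B,merge)→7850, (B,hash)→9850, (B,nl_idx)→15350, (A,nl_idx)→29100, (A,merge)→34450 …(+2); best=4700 via (A,hash)

cost=4700; order=B,C,A; methods=hash,hash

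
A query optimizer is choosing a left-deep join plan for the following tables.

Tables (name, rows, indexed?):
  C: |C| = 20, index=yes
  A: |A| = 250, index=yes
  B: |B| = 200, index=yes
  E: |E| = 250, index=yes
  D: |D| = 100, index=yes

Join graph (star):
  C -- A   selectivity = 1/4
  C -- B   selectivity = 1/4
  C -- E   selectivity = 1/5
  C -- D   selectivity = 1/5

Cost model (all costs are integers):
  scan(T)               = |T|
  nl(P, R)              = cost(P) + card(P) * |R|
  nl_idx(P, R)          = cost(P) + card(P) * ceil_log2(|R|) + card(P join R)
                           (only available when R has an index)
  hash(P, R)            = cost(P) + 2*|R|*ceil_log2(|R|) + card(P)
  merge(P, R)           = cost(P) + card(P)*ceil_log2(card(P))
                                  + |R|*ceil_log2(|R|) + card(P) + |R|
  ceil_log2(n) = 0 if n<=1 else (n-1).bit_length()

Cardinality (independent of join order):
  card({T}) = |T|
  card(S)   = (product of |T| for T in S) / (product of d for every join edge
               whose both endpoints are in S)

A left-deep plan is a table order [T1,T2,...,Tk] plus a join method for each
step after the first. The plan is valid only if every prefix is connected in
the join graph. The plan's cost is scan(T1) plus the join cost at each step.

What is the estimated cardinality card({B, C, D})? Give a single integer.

20000

Tables in S: B(200), C(20), D(100)
Edges inside S: C-B(d=4), C-D(d=5)
numerator = 200 * 20 * 100 = 400000
denominator = 4 * 5 = 20
card(S) = 400000 / 20 = 20000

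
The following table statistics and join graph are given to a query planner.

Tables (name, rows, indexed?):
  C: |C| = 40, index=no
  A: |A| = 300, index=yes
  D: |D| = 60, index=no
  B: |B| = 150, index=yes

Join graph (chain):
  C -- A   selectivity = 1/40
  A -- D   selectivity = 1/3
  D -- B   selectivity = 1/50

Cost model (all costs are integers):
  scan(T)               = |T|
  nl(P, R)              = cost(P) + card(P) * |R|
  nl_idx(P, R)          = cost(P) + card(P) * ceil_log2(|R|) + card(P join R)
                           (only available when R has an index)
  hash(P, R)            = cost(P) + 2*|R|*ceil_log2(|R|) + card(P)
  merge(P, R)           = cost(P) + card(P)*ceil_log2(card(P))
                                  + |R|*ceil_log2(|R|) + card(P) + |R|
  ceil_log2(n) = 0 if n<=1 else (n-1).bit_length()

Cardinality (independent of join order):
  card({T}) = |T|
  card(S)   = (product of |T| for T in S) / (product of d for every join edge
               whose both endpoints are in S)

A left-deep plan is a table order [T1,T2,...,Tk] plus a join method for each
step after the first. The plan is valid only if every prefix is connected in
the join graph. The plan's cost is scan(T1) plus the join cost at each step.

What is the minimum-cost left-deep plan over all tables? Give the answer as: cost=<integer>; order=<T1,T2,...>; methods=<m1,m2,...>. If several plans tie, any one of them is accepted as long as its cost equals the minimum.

cost=10120; order=C,A,D,B; methods=nl_idx,hash,hash

Selinger DP (subsets sized 1..n):
  {C}: scan cost=40, card=40
  {A}: scan cost=300, card=300
  {D}: scan cost=60, card=60
  {B}: scan cost=150, card=150
  {AC}: card=300; try (A,nl_idx)→700, (C,hash)→1080, (A,merge)→3320, (C,merge)→3580, (A,hash)→5480, (A,nl)→12040 …(+1); best=700 via (A,nl_idx)
  {AD}: card=6000; try (D,hash)→1320, (A,merge)→3480, (D,merge)→3720, (A,hash)→5520, (A,nl_idx)→6600, (A,nl)→18060 …(+1); best=1320 via (D,hash)
  {BD}: card=180; try (B,nl_idx)→720, (D,hash)→1020, (B,merge)→1830, (D,merge)→1920, (B,hash)→2520, (B,nl)→9060 …(+1); best=720 via (B,nl_idx)
  {ACD}: card=6000; try (D,hash)→1720, (D,merge)→4120, (C,hash)→7800, (D,nl)→18700, (C,merge)→85600, (C,nl)→241320; best=1720 via (D,hash)
  {ABD}: card=18000; try (A,merge)→5340, (A,hash)→6300, (B,hash)→9720, (A,nl_idx)→20340, (A,nl)→54720, (B,nl_idx)→67320 …(+2); best=5340 via (A,merge)
  {ABCD}: card=18000; try (B,hash)→10120, (C,hash)→23820, (B,nl_idx)→67720, (B,merge)→87070, (C,merge)→293620, (C,nl)→725340 …(+1); best=10120 via (B,hash)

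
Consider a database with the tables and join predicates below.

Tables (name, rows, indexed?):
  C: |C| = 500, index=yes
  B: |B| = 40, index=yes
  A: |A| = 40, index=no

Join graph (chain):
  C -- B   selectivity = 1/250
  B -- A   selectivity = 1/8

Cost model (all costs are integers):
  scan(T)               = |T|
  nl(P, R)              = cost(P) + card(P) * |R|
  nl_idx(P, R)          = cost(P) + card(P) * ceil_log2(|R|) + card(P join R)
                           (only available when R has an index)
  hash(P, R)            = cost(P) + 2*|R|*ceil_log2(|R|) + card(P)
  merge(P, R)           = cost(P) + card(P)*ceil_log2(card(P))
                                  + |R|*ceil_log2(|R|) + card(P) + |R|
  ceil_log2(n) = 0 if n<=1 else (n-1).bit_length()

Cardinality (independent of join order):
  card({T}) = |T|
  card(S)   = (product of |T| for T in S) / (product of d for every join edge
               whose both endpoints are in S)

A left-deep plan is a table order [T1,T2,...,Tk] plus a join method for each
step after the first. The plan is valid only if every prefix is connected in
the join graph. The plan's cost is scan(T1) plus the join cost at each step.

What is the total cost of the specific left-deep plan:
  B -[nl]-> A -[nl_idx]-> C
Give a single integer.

step 1: scan B: cost=40, card=40
step 2: join A via nl
    card(P join A) = 40*40/(8) = 200
    cost = 40 + 40*40 = 1640
step 3: join C via nl_idx
    card(P join C) = 200*500/(250) = 400
    cost = 1640 + 200*9 + 400 = 3840

3840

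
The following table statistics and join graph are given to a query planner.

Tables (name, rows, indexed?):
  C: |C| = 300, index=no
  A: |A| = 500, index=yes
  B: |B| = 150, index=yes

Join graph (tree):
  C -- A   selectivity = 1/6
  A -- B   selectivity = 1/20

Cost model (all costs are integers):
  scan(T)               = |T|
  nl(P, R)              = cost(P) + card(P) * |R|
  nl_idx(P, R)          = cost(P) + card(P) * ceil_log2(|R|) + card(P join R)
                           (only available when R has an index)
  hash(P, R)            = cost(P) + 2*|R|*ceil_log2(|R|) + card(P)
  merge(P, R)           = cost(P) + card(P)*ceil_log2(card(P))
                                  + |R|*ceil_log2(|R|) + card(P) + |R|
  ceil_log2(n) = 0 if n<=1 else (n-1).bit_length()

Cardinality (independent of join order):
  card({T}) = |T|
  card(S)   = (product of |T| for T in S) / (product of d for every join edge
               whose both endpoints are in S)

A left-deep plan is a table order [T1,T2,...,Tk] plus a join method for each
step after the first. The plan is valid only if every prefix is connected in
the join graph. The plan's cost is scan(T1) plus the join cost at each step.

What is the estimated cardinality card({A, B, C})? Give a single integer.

Tables in S: A(500), B(150), C(300)
Edges inside S: C-A(d=6), A-B(d=20)
numerator = 500 * 150 * 300 = 22500000
denominator = 6 * 20 = 120
card(S) = 22500000 / 120 = 187500

187500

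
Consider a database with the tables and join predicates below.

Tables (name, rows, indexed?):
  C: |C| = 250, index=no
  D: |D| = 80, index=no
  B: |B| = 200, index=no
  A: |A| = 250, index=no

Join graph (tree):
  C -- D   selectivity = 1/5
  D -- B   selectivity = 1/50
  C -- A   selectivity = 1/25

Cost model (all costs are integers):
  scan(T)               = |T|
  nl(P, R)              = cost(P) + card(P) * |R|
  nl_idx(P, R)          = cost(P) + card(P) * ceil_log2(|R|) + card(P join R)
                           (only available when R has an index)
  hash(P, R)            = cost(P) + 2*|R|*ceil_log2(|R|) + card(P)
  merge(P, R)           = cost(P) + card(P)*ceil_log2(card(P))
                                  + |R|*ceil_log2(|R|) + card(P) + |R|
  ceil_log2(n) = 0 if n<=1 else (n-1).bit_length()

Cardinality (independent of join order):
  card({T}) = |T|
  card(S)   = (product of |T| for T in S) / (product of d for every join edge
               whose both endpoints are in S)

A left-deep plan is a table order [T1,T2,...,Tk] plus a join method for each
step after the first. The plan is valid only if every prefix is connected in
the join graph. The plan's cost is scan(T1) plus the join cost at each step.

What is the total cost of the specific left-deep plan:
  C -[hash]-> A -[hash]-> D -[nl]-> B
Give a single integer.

step 1: scan C: cost=250, card=250
step 2: join A via hash
    card(P join A) = 250*250/(25) = 2500
    cost = 250 + 2*250*8 + 250 = 4500
step 3: join D via hash
    card(P join D) = 2500*80/(5) = 40000
    cost = 4500 + 2*80*7 + 2500 = 8120
step 4: join B via nl
    card(P join B) = 40000*200/(50) = 160000
    cost = 8120 + 40000*200 = 8008120

8008120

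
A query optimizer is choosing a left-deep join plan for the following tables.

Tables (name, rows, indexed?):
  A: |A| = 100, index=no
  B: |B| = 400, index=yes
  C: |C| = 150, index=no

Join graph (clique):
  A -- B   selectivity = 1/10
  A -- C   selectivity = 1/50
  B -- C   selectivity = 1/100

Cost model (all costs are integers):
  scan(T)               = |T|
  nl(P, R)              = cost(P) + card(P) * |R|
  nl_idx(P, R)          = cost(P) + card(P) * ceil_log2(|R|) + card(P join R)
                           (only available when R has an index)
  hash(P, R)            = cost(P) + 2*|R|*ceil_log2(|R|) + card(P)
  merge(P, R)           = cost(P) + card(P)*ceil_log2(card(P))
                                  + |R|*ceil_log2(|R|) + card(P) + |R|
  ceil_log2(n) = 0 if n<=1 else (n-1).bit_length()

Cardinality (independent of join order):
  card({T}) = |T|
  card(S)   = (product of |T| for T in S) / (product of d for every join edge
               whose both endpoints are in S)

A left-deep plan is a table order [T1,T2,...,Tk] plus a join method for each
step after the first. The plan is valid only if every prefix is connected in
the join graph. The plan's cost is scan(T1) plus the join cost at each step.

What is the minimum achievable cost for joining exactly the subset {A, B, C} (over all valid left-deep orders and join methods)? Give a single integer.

4100

Selinger DP over subsets of {A,B,C}:
  {A}: scan cost=100, card=100
  {B}: scan cost=400, card=400
  {C}: scan cost=150, card=150
  {AB}: card=4000; try (A,hash)→2200, (B,merge)→4900, (B,nl_idx)→5000, (A,merge)→5200, (B,hash)→7400, (B,nl)→40100 …(+1); best=2200 via (A,hash)
  {AC}: card=300; try (A,hash)→1700, (C,merge)→2250, (A,merge)→2300, (C,hash)→2600, (C,nl)→15100, (A,nl)→15150; best=1700 via (A,hash)
  {BC}: card=600; try (B,nl_idx)→2100, (C,hash)→3200, (B,merge)→5500, (C,merge)→5750, (B,hash)→7500, (B,nl)→60150 …(+1); best=2100 via (B,nl_idx)
  {ABC}: card=120; try (A,hash)→4100, (B,nl_idx)→4520, (C,hash)→8600, (B,merge)→8700, (B,hash)→9200, (A,merge)→9500 …(+4); best=4100 via (A,hash)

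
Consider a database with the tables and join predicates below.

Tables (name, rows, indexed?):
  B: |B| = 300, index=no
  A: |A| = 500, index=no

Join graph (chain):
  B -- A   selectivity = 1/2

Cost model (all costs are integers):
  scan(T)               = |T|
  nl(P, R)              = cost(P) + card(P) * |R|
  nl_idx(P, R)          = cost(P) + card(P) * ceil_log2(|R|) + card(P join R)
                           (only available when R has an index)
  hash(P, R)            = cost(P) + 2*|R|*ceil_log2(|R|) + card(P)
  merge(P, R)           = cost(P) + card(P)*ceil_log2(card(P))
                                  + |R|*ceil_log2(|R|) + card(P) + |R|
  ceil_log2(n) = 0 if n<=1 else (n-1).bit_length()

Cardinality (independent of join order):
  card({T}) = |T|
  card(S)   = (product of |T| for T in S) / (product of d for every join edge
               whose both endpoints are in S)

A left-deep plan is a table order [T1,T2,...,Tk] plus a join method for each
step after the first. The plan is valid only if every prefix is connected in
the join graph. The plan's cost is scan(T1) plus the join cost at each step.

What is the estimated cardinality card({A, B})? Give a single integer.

75000

Tables in S: A(500), B(300)
Edges inside S: B-A(d=2)
numerator = 500 * 300 = 150000
denominator = 2 = 2
card(S) = 150000 / 2 = 75000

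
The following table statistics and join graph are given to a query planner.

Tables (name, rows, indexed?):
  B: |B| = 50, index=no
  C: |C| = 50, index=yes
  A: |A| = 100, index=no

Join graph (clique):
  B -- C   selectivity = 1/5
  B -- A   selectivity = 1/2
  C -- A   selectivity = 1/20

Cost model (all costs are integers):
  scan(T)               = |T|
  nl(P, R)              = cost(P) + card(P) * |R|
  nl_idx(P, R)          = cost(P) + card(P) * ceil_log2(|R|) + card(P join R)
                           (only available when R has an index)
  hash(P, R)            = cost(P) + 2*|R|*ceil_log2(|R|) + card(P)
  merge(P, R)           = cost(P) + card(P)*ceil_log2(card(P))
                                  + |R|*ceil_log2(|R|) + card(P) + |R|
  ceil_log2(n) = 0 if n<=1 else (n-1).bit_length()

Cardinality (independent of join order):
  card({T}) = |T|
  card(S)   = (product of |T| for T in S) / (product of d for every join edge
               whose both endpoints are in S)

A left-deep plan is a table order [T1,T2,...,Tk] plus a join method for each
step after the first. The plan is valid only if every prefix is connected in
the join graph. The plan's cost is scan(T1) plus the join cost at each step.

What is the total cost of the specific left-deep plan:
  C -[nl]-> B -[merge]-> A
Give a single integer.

step 1: scan C: cost=50, card=50
step 2: join B via nl
    card(P join B) = 50*50/(5) = 500
    cost = 50 + 50*50 = 2550
step 3: join A via merge
    card(P join A) = 500*100/(2*20) = 1250
    cost = 2550 + 500*9 + 100*7 + 500 + 100 = 8350

8350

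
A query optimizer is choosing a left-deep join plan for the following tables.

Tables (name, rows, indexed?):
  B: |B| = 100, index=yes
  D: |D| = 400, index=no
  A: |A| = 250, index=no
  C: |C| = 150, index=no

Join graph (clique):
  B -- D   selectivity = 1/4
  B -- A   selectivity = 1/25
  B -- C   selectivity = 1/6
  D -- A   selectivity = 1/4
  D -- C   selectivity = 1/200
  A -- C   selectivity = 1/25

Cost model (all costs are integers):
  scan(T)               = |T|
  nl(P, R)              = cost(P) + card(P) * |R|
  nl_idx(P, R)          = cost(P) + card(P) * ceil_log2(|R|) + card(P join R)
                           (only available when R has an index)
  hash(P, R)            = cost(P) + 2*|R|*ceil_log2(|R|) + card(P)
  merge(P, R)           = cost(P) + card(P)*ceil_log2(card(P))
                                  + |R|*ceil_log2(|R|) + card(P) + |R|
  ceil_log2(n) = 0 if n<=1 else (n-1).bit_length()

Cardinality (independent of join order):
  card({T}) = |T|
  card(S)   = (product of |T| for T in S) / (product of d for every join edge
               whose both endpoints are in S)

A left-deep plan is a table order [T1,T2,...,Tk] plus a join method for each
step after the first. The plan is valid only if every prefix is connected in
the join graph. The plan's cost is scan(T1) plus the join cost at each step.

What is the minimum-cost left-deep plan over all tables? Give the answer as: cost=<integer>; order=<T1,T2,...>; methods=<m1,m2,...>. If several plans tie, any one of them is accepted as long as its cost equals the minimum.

Selinger DP (subsets sized 1..n):
  {B}: scan cost=100, card=100
  {D}: scan cost=400, card=400
  {A}: scan cost=250, card=250
  {C}: scan cost=150, card=150
  {BD}: card=10000; try (B,hash)→2200, (D,merge)→4900, (B,merge)→5200, (D,hash)→7400, (B,nl_idx)→13200, (D,nl)→40100 …(+1); best=2200 via (B,hash)
  {AB}: card=1000; try (B,hash)→1900, (B,nl_idx)→3000, (A,merge)→3150, (B,merge)→3300, (A,hash)→4200, (A,nl)→25100 …(+1); best=1900 via (B,hash)
  {BC}: card=2500; try (B,hash)→1700, (C,merge)→2250, (B,merge)→2300, (C,hash)→2600, (B,nl_idx)→3700, (C,nl)→15100 …(+1); best=1700 via (B,hash)
  {AD}: card=25000; try (A,hash)→4800, (D,merge)→6500, (A,merge)→6650, (D,hash)→7700, (D,nl)→100250, (A,nl)→100400; best=4800 via (A,hash)
  {CD}: card=300; try (C,hash)→3200, (D,merge)→5500, (C,merge)→5750, (D,hash)→7500, (D,nl)→60150, (C,nl)→60400; best=3200 via (C,hash)
  {AC}: card=1500; try (C,hash)→2900, (A,merge)→3750, (C,merge)→3850, (A,hash)→4300, (A,nl)→37650, (C,nl)→37750; best=2900 via (C,hash)
  {ABD}: card=25000; try (D,hash)→10100, (A,hash)→16200, (D,merge)→16900, (B,hash)→31200, (A,merge)→154450, (B,nl_idx)→204800 …(+4); best=10100 via (D,hash)
  {BCD}: card=1250; try (B,hash)→4900, (B,nl_idx)→6550, (B,merge)→7000, (D,hash)→11400, (C,hash)→14600, (B,nl)→33200 …(+4); best=4900 via (B,hash)
  {ABC}: card=1000; try (C,hash)→5300, (B,hash)→5800, (A,hash)→8200, (C,merge)→14250, (B,nl_idx)→14400, (B,merge)→21700 …(+4); best=5300 via (C,hash)
  {ACD}: card=750; try (A,hash)→7500, (A,merge)→8450, (D,hash)→11600, (D,merge)→24900, (C,hash)→32200, (A,nl)→78200 …(+3); best=7500 via (A,hash)
  {ABCD}: card=125; try (B,hash)→9650, (A,hash)→10150, (B,nl_idx)→12875, (D,hash)→13500, (B,merge)→16550, (D,merge)→20300 …(+7); best=9650 via (B,hash)

cost=9650; order=D,C,A,B; methods=hash,hash,hash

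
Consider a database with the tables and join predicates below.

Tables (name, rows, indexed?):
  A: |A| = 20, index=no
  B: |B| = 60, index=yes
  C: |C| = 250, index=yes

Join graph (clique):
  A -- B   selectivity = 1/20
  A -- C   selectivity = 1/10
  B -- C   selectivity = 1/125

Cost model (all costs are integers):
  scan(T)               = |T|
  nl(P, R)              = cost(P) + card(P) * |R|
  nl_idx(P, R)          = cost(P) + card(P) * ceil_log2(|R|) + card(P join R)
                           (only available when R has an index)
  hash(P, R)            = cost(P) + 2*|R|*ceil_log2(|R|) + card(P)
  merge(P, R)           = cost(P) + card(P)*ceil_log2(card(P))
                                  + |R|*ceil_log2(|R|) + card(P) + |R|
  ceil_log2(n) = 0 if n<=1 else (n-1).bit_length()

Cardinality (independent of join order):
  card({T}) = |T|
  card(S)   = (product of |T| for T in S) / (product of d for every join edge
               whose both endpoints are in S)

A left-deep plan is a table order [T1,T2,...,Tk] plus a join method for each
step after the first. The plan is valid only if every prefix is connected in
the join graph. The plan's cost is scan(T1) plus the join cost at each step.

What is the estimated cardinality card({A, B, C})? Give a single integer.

Tables in S: A(20), B(60), C(250)
Edges inside S: A-B(d=20), A-C(d=10), B-C(d=125)
numerator = 20 * 60 * 250 = 300000
denominator = 20 * 10 * 125 = 25000
card(S) = 300000 / 25000 = 12

12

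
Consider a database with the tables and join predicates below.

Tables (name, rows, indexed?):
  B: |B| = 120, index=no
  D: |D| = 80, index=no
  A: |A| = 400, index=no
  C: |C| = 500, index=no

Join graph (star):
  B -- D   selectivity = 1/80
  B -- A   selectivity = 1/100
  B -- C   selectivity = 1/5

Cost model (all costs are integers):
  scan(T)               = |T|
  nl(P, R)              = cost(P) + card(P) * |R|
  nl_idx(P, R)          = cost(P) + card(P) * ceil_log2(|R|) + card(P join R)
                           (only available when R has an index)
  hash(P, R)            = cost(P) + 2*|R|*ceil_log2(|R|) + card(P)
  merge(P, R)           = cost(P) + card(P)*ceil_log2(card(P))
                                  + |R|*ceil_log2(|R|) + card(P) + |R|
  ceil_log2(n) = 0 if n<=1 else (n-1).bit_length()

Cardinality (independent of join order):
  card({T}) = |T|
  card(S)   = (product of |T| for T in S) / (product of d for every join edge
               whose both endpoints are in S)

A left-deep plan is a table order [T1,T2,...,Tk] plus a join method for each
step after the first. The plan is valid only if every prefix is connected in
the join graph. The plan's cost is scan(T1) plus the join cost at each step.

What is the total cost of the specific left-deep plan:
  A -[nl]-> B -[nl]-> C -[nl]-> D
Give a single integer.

step 1: scan A: cost=400, card=400
step 2: join B via nl
    card(P join B) = 400*120/(100) = 480
    cost = 400 + 400*120 = 48400
step 3: join C via nl
    card(P join C) = 480*500/(5) = 48000
    cost = 48400 + 480*500 = 288400
step 4: join D via nl
    card(P join D) = 48000*80/(80) = 48000
    cost = 288400 + 48000*80 = 4128400

4128400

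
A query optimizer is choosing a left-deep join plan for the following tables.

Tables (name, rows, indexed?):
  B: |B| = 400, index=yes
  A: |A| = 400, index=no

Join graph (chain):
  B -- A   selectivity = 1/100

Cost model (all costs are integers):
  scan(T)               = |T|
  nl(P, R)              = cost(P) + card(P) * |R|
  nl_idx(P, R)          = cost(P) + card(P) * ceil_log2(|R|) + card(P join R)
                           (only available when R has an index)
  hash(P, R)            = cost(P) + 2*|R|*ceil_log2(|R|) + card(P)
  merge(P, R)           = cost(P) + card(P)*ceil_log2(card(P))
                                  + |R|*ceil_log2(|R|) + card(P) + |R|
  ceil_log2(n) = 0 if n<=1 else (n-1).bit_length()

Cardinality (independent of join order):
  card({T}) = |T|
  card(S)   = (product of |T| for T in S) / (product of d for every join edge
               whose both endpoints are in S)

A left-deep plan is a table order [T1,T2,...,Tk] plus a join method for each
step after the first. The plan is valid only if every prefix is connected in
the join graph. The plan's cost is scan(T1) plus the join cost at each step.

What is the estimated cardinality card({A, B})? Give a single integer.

Tables in S: A(400), B(400)
Edges inside S: B-A(d=100)
numerator = 400 * 400 = 160000
denominator = 100 = 100
card(S) = 160000 / 100 = 1600

1600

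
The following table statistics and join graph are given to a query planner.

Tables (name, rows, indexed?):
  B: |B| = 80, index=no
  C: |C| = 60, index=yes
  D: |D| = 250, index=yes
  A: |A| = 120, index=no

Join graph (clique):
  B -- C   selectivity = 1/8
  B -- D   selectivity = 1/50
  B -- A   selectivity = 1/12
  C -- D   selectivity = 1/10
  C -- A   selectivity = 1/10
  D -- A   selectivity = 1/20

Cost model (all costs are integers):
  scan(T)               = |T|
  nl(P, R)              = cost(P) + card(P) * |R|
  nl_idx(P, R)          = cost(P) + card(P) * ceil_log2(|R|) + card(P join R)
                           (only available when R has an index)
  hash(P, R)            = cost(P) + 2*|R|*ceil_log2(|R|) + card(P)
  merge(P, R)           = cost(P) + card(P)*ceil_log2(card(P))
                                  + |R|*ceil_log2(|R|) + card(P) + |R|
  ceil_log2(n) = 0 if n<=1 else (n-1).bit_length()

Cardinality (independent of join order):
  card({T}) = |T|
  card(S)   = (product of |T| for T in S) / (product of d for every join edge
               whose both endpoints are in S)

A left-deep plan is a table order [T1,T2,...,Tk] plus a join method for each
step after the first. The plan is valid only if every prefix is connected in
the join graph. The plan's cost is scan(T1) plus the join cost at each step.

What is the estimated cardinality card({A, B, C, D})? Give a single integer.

Tables in S: A(120), B(80), C(60), D(250)
Edges inside S: B-C(d=8), B-D(d=50), B-A(d=12), C-D(d=10), C-A(d=10), D-A(d=20)
numerator = 120 * 80 * 60 * 250 = 144000000
denominator = 8 * 50 * 12 * 10 * 10 * 20 = 9600000
card(S) = 144000000 / 9600000 = 15

15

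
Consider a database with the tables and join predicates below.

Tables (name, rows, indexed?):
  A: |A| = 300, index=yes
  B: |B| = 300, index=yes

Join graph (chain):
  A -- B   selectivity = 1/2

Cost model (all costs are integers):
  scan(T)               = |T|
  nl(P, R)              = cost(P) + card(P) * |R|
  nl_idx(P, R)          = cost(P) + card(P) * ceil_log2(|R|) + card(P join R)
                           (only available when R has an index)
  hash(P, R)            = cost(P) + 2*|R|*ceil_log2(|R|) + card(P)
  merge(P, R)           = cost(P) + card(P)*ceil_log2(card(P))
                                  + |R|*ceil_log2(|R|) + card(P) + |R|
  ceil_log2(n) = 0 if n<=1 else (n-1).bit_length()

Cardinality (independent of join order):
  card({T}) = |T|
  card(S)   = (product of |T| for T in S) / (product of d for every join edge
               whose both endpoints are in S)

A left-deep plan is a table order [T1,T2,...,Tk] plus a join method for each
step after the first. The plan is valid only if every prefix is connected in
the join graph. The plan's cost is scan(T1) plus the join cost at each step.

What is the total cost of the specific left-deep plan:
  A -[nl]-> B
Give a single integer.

step 1: scan A: cost=300, card=300
step 2: join B via nl
    card(P join B) = 300*300/(2) = 45000
    cost = 300 + 300*300 = 90300

90300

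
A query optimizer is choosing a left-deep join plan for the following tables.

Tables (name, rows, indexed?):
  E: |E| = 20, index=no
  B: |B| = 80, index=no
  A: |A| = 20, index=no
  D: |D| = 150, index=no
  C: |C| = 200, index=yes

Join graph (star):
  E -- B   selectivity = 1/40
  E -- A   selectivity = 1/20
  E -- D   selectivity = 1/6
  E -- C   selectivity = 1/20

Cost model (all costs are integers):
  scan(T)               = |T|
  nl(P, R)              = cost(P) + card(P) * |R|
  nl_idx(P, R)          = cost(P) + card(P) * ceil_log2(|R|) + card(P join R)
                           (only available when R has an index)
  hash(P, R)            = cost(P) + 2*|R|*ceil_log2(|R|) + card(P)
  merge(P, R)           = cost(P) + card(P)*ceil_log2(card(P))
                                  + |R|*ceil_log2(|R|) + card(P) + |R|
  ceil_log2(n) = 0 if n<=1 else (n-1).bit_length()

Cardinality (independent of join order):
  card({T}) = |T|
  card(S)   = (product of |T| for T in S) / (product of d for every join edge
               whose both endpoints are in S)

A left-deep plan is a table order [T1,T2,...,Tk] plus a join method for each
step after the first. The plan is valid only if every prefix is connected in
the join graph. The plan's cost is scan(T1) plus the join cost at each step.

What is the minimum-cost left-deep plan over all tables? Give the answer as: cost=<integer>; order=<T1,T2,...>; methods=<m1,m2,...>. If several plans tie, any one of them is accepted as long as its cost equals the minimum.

Selinger DP (subsets sized 1..n):
  {E}: scan cost=20, card=20
  {B}: scan cost=80, card=80
  {A}: scan cost=20, card=20
  {D}: scan cost=150, card=150
  {C}: scan cost=200, card=200
  {BE}: card=40; try (E,hash)→360, (B,merge)→780, (E,merge)→840, (B,hash)→1160, (B,nl)→1620, (E,nl)→1680; best=360 via (E,hash)
  {AE}: card=20; try (E,hash)→240, (A,hash)→240, (E,merge)→260, (A,merge)→260, (E,nl)→420, (A,nl)→420; best=240 via (E,hash)
  {DE}: card=500; try (E,hash)→500, (D,merge)→1490, (E,merge)→1620, (D,hash)→2440, (D,nl)→3020, (E,nl)→3150; best=500 via (E,hash)
  {CE}: card=200; try (C,nl_idx)→380, (E,hash)→600, (C,merge)→1940, (E,merge)→2120, (C,hash)→3240, (C,nl)→4020 …(+1); best=380 via (C,nl_idx)
  {ABE}: card=40; try (A,hash)→600, (A,merge)→760, (B,merge)→1000, (A,nl)→1160, (B,hash)→1380, (B,nl)→1840; best=600 via (A,hash)
  {BDE}: card=1000; try (D,merge)→1990, (B,hash)→2120, (D,hash)→2800, (B,merge)→6140, (D,nl)→6360, (B,nl)→40500; best=1990 via (D,merge)
  {BCE}: card=400; try (C,nl_idx)→1080, (B,hash)→1700, (C,merge)→2440, (B,merge)→2820, (C,hash)→3600, (C,nl)→8360 …(+1); best=1080 via (C,nl_idx)
  {ADE}: card=500; try (A,hash)→1200, (D,merge)→1710, (D,hash)→2660, (D,nl)→3240, (A,merge)→5620, (A,nl)→10500; best=1200 via (A,hash)
  {ACE}: card=200; try (C,nl_idx)→600, (A,hash)→780, (C,merge)→2160, (A,merge)→2300, (C,hash)→3460, (C,nl)→4240 …(+1); best=600 via (C,nl_idx)
  {CDE}: card=5000; try (D,hash)→2980, (D,merge)→3530, (C,hash)→4200, (C,merge)→7300, (C,nl_idx)→9500, (D,nl)→30380 …(+1); best=2980 via (D,hash)
  {ABDE}: card=1000; try (D,merge)→2230, (B,hash)→2820, (D,hash)→3040, (A,hash)→3190, (D,nl)→6600, (B,merge)→6840 …(+3); best=2230 via (D,merge)
  {ABCE}: card=400; try (C,nl_idx)→1320, (A,hash)→1680, (B,hash)→1920, (C,merge)→2680, (B,merge)→3040, (C,hash)→3840 …(+4); best=1320 via (C,nl_idx)
  {BCDE}: card=10000; try (D,hash)→3880, (C,hash)→6190, (D,merge)→6430, (B,hash)→9100, (C,merge)→14790, (C,nl_idx)→19990 …(+4); best=3880 via (D,hash)
  {ACDE}: card=5000; try (D,hash)→3200, (D,merge)→3750, (C,hash)→4900, (C,merge)→8000, (A,hash)→8180, (C,nl_idx)→10200 …(+4); best=3200 via (D,hash)
  {ABCDE}: card=10000; try (D,hash)→4120, (C,hash)→6430, (D,merge)→6670, (B,hash)→9320, (A,hash)→14080, (C,merge)→15030 …(+7); best=4120 via (D,hash)

cost=4120; order=B,E,A,C,D; methods=hash,hash,nl_idx,hash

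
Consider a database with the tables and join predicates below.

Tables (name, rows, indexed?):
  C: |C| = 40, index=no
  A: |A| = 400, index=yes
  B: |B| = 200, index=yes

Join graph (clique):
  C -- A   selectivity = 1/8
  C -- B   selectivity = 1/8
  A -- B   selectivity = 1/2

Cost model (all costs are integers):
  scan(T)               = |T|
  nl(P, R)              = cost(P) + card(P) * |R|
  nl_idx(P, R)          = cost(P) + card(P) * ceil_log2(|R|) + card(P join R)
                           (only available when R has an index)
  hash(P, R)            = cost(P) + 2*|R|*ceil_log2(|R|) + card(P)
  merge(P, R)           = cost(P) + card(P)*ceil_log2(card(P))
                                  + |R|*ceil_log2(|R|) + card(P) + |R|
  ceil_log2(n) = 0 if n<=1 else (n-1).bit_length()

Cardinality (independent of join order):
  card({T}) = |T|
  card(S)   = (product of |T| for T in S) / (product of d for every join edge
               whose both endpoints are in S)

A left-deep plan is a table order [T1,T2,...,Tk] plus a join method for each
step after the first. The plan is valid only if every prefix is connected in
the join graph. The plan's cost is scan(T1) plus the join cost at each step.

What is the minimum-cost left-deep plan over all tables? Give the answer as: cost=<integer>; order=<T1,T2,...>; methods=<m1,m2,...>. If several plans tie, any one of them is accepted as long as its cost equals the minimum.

cost=6480; order=A,C,B; methods=hash,hash

Selinger DP (subsets sized 1..n):
  {C}: scan cost=40, card=40
  {A}: scan cost=400, card=400
  {B}: scan cost=200, card=200
  {AC}: card=2000; try (C,hash)→1280, (A,nl_idx)→2400, (A,merge)→4320, (C,merge)→4680, (A,hash)→7280, (A,nl)→16040 …(+1); best=1280 via (C,hash)
  {BC}: card=1000; try (C,hash)→880, (B,nl_idx)→1360, (B,merge)→2120, (C,merge)→2280, (B,hash)→3280, (B,nl)→8040 …(+1); best=880 via (C,hash)
  {AB}: card=40000; try (B,hash)→4000, (A,merge)→6000, (B,merge)→6200, (A,hash)→7600, (A,nl_idx)→42000, (B,nl_idx)→43600 …(+2); best=4000 via (B,hash)
  {ABC}: card=25000; try (B,hash)→6480, (A,hash)→9080, (A,merge)→15880, (B,merge)→27080, (A,nl_idx)→34880, (B,nl_idx)→42280 …(+5); best=6480 via (B,hash)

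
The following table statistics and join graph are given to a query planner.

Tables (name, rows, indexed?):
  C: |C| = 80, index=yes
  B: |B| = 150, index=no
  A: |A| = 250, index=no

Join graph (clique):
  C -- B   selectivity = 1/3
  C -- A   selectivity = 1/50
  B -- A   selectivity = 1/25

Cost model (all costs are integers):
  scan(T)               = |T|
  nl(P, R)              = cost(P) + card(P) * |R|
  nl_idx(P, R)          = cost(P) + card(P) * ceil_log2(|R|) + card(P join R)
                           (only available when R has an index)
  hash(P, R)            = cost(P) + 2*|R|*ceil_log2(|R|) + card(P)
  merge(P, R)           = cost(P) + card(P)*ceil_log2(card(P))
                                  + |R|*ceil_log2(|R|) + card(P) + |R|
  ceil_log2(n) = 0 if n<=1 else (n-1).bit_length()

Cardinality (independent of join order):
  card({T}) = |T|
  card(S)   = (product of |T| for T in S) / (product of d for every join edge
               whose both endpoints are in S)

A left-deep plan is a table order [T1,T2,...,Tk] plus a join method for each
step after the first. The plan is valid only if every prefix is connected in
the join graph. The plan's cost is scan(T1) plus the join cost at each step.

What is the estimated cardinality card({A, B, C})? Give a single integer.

Tables in S: A(250), B(150), C(80)
Edges inside S: C-B(d=3), C-A(d=50), B-A(d=25)
numerator = 250 * 150 * 80 = 3000000
denominator = 3 * 50 * 25 = 3750
card(S) = 3000000 / 3750 = 800

800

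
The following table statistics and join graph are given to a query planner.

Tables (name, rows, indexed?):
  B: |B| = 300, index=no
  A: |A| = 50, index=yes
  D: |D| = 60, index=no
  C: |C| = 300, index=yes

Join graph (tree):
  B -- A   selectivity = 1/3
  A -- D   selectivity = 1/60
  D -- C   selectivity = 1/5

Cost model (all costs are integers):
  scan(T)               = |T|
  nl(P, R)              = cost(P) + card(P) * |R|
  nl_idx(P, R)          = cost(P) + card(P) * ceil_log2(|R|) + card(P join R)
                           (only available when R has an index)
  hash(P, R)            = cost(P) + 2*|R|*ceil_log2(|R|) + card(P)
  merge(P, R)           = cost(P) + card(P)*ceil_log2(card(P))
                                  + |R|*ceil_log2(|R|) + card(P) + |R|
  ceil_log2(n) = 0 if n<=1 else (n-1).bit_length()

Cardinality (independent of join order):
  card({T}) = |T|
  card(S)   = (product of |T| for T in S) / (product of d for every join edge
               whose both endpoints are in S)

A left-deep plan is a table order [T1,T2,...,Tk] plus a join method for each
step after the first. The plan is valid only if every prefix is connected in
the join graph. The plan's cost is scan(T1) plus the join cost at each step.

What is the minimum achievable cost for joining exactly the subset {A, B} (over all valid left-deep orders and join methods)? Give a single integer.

1200

Selinger DP over subsets of {A,B}:
  {B}: scan cost=300, card=300
  {A}: scan cost=50, card=50
  {AB}: card=5000; try (A,hash)→1200, (B,merge)→3400, (A,merge)→3650, (B,hash)→5500, (A,nl_idx)→7100, (B,nl)→15050 …(+1); best=1200 via (A,hash)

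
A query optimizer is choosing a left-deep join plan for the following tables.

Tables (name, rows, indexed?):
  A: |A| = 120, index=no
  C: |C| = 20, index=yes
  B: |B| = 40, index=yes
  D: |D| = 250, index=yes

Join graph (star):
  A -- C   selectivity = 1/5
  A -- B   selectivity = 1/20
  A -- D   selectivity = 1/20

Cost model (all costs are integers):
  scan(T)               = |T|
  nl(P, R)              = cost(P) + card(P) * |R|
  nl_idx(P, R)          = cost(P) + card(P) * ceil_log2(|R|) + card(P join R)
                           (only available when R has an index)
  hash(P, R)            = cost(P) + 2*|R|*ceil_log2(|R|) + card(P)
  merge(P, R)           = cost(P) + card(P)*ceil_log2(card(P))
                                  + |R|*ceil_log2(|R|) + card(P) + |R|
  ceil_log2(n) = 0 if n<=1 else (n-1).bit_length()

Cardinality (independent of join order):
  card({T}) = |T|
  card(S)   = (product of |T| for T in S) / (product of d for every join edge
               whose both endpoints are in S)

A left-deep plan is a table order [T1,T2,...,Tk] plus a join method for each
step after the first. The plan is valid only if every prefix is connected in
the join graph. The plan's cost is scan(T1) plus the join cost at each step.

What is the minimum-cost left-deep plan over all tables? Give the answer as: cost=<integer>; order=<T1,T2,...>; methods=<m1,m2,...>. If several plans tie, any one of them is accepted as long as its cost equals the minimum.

cost=6120; order=A,B,C,D; methods=hash,hash,hash

Selinger DP (subsets sized 1..n):
  {A}: scan cost=120, card=120
  {C}: scan cost=20, card=20
  {B}: scan cost=40, card=40
  {D}: scan cost=250, card=250
  {AC}: card=480; try (C,hash)→440, (A,merge)→1100, (C,merge)→1200, (C,nl_idx)→1200, (A,hash)→1720, (A,nl)→2420 …(+1); best=440 via (C,hash)
  {AB}: card=240; try (B,hash)→720, (B,nl_idx)→1080, (A,merge)→1280, (B,merge)→1360, (A,hash)→1760, (A,nl)→4840 …(+1); best=720 via (B,hash)
  {AD}: card=1500; try (A,hash)→2180, (D,nl_idx)→2580, (D,merge)→3330, (A,merge)→3460, (D,hash)→4240, (D,nl)→30120 …(+1); best=2180 via (A,hash)
  {ABC}: card=960; try (C,hash)→1160, (B,hash)→1400, (C,nl_idx)→2880, (C,merge)→3000, (B,nl_idx)→4280, (C,nl)→5520 …(+2); best=1160 via (C,hash)
  {ACD}: card=6000; try (C,hash)→3880, (D,hash)→4920, (D,merge)→7490, (D,nl_idx)→10280, (C,nl_idx)→15680, (C,merge)→20300 …(+2); best=3880 via (C,hash)
  {ABD}: card=3000; try (B,hash)→4160, (D,hash)→4960, (D,merge)→5130, (D,nl_idx)→5640, (B,nl_idx)→14180, (B,merge)→20460 …(+2); best=4160 via (B,hash)
  {ABCD}: card=12000; try (D,hash)→6120, (C,hash)→7360, (B,hash)→10360, (D,merge)→13970, (D,nl_idx)→20840, (C,nl_idx)→31160 …(+6); best=6120 via (D,hash)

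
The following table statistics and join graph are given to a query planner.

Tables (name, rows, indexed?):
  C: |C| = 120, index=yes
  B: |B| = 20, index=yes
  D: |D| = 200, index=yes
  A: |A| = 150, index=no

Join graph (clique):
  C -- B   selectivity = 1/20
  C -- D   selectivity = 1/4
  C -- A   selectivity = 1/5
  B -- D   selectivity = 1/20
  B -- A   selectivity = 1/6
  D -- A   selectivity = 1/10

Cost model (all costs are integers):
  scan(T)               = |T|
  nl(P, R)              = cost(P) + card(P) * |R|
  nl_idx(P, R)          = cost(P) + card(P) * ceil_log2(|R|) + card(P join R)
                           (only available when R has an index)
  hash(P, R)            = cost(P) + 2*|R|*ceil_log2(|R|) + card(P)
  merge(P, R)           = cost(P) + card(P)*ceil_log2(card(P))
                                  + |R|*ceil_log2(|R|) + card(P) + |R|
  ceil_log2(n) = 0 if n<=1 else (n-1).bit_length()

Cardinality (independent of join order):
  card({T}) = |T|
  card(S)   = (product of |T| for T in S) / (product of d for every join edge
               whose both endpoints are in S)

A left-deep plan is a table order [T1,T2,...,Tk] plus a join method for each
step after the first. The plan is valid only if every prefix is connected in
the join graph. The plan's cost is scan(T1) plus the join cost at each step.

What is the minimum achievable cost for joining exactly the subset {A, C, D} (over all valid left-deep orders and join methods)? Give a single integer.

7480

Selinger DP over subsets of {A,C,D}:
  {C}: scan cost=120, card=120
  {D}: scan cost=200, card=200
  {A}: scan cost=150, card=150
  {CD}: card=6000; try (C,hash)→2080, (D,merge)→2880, (C,merge)→2960, (D,hash)→3440, (D,nl_idx)→7080, (C,nl_idx)→7600 …(+2); best=2080 via (C,hash)
  {AC}: card=3600; try (C,hash)→1980, (A,merge)→2430, (C,merge)→2460, (A,hash)→2640, (C,nl_idx)→4800, (A,nl)→18120 …(+1); best=1980 via (C,hash)
  {AD}: card=3000; try (A,hash)→2800, (D,merge)→3300, (A,merge)→3350, (D,hash)→3500, (D,nl_idx)→4350, (D,nl)→30150 …(+1); best=2800 via (A,hash)
  {ACD}: card=18000; try (C,hash)→7480, (D,hash)→8780, (A,hash)→10480, (C,nl_idx)→41800, (C,merge)→42760, (D,nl_idx)→48780 …(+5); best=7480 via (C,hash)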